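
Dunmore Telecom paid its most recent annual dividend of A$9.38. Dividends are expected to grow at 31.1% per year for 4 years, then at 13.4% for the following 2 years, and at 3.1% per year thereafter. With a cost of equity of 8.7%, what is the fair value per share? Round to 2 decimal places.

A$501.25

Three-stage DDM. Project D₁…D_6; terminal Gordon value at t=6 with g = 0.031; discount at r = 0.087.
D_1 = 12.2972
D_2 = 16.1216
D_3 = 21.1354
D_4 = 27.7085
D_5 = 31.4215
D_6 = 35.6320
TV_6 = 36.7366/(0.087−0.031) = 656.0098
P₀ = Σ Dₜ/(1+r)ᵗ + TV_6/(1+r)^6 = 501.2451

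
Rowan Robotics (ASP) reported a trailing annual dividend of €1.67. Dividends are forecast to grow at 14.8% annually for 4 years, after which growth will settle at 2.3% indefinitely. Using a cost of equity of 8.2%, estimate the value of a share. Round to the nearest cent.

€44.46

Two-stage DDM. Project D₁…D_4 at 0.148, terminal growth 0.023, discount at r = 0.082.
D_1 = 1.9172
D_2 = 2.2009
D_3 = 2.5266
D_4 = 2.9006
Terminal value at t=4: TV = D_5/(r−g) = 2.9673/(0.082−0.023) = 50.2930
P₀ = 1.9172/(1+0.082)^1 + 2.2009/(1+0.082)^2 + 2.5266/(1+0.082)^3 + 2.9006/(1+0.082)^4 + 50.2930/(1+0.082)^4 = 44.4570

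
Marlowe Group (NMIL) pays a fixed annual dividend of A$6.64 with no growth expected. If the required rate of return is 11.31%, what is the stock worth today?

A$58.71

Zero-growth DDM (perpetuity): P₀ = D/r = 6.64 / 0.1131 = 58.7091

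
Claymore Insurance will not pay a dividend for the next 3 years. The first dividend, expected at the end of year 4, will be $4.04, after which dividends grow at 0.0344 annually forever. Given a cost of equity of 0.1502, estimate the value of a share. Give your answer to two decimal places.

$22.93

Deferred-dividend DDM. At t=3 the remaining stream is a growing perpetuity with first payment D_4 = 4.04.
V_3 = D_4/(r−g) = 4.04/(0.1502−0.0344) = 34.8877
P₀ = V_3/(1+r)^3 = 34.8877/(1+0.1502)^3 = 22.9273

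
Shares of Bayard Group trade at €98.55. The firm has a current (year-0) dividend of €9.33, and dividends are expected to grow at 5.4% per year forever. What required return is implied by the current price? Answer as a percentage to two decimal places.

15.38%

Rearranging the constant-growth DDM: r = D₁/P₀ + g.
D₁ = 9.33 × (1 + 0.054) = 9.8338.
r = 9.8338 / 98.55 + 0.054 = 0.09979 + 0.054 = 0.15379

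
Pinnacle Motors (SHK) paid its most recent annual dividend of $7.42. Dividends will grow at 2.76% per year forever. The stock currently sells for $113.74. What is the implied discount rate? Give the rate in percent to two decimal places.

9.46%

Rearranging the constant-growth DDM: r = D₁/P₀ + g.
D₁ = 7.42 × (1 + 0.0276) = 7.6248.
r = 7.6248 / 113.74 + 0.0276 = 0.06704 + 0.0276 = 0.09464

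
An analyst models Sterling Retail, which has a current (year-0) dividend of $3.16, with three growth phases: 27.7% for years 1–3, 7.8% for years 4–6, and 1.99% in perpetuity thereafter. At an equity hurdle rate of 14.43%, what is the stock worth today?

Three-stage DDM. Project D₁…D_6; terminal Gordon value at t=6 with g = 0.0199; discount at r = 0.1443.
D_1 = 4.0353
D_2 = 5.1531
D_3 = 6.5805
D_4 = 7.0938
D_5 = 7.6471
D_6 = 8.2436
TV_6 = 8.4076/(0.1443−0.0199) = 67.5855
P₀ = Σ Dₜ/(1+r)ᵗ + TV_6/(1+r)^6 = 53.6636

$53.66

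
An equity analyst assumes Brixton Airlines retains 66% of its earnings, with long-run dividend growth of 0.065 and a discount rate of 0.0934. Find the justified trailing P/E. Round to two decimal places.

Payout ratio b = 1 − 0.66 = 0.34.
Justified trailing P/E = b(1+g)/(r−g) = 0.34×(1+0.065)/(0.0934−0.065) = 12.7500

12.75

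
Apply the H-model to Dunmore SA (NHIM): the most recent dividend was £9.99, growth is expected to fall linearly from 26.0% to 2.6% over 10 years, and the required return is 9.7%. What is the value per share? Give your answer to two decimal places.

H-model: P₀ = D₀[(1+g_L) + H(g_S−g_L)]/(r−g_L), with H = 10/2 = 5.
P₀ = 9.99 × [(1+0.026) + 5×(0.26−0.026)] / (0.097−0.026)
   = 9.99 × 2.1960 / 0.071 = 308.9865

£308.99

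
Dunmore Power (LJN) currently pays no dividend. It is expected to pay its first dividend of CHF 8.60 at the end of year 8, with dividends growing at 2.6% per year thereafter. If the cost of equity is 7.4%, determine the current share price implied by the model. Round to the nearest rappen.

CHF 108.70

Deferred-dividend DDM. At t=7 the remaining stream is a growing perpetuity with first payment D_8 = 8.60.
V_7 = D_8/(r−g) = 8.60/(0.074−0.026) = 179.1667
P₀ = V_7/(1+r)^7 = 179.1667/(1+0.074)^7 = 108.6994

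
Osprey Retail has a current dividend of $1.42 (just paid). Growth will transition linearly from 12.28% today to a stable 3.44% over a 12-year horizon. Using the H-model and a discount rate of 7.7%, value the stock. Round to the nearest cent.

$52.16

H-model: P₀ = D₀[(1+g_L) + H(g_S−g_L)]/(r−g_L), with H = 12/2 = 6.
P₀ = 1.42 × [(1+0.0344) + 6×(0.1228−0.0344)] / (0.077−0.0344)
   = 1.42 × 1.5648 / 0.0426 = 52.1600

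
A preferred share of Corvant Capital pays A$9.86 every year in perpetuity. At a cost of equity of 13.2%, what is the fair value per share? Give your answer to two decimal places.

Zero-growth DDM (perpetuity): P₀ = D/r = 9.86 / 0.132 = 74.6970

A$74.70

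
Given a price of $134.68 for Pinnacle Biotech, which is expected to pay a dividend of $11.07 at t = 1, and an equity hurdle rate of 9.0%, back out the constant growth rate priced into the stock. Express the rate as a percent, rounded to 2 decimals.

0.78%

From P₀ = D₁/(r − g), the implied growth is g = r − D₁/P₀.
g = 0.09 − 11.07/134.68 = 0.09 − 0.08219 = 0.00781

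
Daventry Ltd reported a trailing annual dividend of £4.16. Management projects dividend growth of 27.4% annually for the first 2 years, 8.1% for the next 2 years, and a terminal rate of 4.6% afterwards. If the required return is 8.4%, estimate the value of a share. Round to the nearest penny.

Three-stage DDM. Project D₁…D_4; terminal Gordon value at t=4 with g = 0.046; discount at r = 0.084.
D_1 = 5.2998
D_2 = 6.7520
D_3 = 7.2989
D_4 = 7.8901
TV_4 = 8.2531/(0.084−0.046) = 217.1859
P₀ = Σ Dₜ/(1+r)ᵗ + TV_4/(1+r)^4 = 179.3747

£179.37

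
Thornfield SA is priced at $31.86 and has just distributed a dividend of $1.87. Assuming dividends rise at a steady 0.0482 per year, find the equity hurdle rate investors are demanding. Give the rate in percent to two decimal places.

10.97%

Rearranging the constant-growth DDM: r = D₁/P₀ + g.
D₁ = 1.87 × (1 + 0.0482) = 1.9601.
r = 1.9601 / 31.86 + 0.0482 = 0.06152 + 0.0482 = 0.10972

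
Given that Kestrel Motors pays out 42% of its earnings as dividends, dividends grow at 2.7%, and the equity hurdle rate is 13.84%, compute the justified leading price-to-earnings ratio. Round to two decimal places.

3.77

Justified leading P/E = b/(r−g) = 0.42/(0.1384−0.027) = 3.7702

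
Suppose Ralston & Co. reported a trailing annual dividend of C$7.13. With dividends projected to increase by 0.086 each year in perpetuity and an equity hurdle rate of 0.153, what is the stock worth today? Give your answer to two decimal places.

Gordon growth model: P₀ = D₁/(r − g). D₁ = 7.13 × (1 + 0.086) = 7.7432.
P₀ = 7.7432 / (0.153 − 0.086) = 7.7432 / 0.067 = 115.5699

C$115.57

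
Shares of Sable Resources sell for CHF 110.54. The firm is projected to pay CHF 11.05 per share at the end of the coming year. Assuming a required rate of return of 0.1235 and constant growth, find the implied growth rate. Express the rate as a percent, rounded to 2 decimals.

2.35%

From P₀ = D₁/(r − g), the implied growth is g = r − D₁/P₀.
g = 0.1235 − 11.05/110.54 = 0.1235 − 0.09996 = 0.02354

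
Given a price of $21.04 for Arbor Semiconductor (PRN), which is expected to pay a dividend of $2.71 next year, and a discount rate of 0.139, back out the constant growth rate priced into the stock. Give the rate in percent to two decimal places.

1.02%

From P₀ = D₁/(r − g), the implied growth is g = r − D₁/P₀.
g = 0.139 − 2.71/21.04 = 0.139 − 0.12880 = 0.01020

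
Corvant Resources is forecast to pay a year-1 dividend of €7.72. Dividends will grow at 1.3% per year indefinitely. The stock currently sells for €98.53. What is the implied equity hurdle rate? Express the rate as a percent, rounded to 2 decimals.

Rearranging the constant-growth DDM: r = D₁/P₀ + g.
r = 7.7200 / 98.53 + 0.013 = 0.07835 + 0.013 = 0.09135

9.14%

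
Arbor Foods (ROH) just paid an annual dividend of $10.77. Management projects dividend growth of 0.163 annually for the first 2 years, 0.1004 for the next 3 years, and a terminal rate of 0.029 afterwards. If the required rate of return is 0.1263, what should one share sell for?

$168.75

Three-stage DDM. Project D₁…D_5; terminal Gordon value at t=5 with g = 0.029; discount at r = 0.1263.
D_1 = 12.5255
D_2 = 14.5672
D_3 = 16.0297
D_4 = 17.6391
D_5 = 19.4101
TV_5 = 19.9730/(0.1263−0.029) = 205.2719
P₀ = Σ Dₜ/(1+r)ᵗ + TV_5/(1+r)^5 = 168.7493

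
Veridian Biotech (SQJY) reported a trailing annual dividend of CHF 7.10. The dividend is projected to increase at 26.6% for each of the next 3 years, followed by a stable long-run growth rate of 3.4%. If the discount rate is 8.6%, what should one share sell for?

Two-stage DDM. Project D₁…D_3 at 0.266, terminal growth 0.034, discount at r = 0.086.
D_1 = 8.9886
D_2 = 11.3796
D_3 = 14.4065
Terminal value at t=3: TV = D_4/(r−g) = 14.8964/(0.086−0.034) = 286.4684
P₀ = 8.9886/(1+0.086)^1 + 11.3796/(1+0.086)^2 + 14.4065/(1+0.086)^3 + 286.4684/(1+0.086)^3 = 252.8327

CHF 252.83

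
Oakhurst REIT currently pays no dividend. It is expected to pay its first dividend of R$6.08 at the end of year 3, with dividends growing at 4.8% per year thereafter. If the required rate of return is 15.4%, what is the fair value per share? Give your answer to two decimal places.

R$43.07

Deferred-dividend DDM. At t=2 the remaining stream is a growing perpetuity with first payment D_3 = 6.08.
V_2 = D_3/(r−g) = 6.08/(0.154−0.048) = 57.3585
P₀ = V_2/(1+r)^2 = 57.3585/(1+0.154)^2 = 43.0711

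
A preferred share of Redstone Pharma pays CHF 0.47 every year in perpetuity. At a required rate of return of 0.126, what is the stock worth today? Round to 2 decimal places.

Zero-growth DDM (perpetuity): P₀ = D/r = 0.47 / 0.126 = 3.7302

CHF 3.73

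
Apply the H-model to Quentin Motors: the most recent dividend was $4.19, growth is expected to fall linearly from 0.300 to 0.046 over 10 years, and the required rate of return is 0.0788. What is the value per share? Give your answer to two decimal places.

H-model: P₀ = D₀[(1+g_L) + H(g_S−g_L)]/(r−g_L), with H = 10/2 = 5.
P₀ = 4.19 × [(1+0.046) + 5×(0.3−0.046)] / (0.0788−0.046)
   = 4.19 × 2.3160 / 0.0328 = 295.8549

$295.85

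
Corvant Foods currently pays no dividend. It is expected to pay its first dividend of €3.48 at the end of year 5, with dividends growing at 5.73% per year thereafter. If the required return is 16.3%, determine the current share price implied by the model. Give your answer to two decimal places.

Deferred-dividend DDM. At t=4 the remaining stream is a growing perpetuity with first payment D_5 = 3.48.
V_4 = D_5/(r−g) = 3.48/(0.163−0.0573) = 32.9234
P₀ = V_4/(1+r)^4 = 32.9234/(1+0.163)^4 = 17.9964

€18.00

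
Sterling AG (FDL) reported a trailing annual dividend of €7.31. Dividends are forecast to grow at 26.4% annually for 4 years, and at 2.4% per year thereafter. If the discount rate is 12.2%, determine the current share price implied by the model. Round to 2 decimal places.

Two-stage DDM. Project D₁…D_4 at 0.264, terminal growth 0.024, discount at r = 0.122.
D_1 = 9.2398
D_2 = 11.6792
D_3 = 14.7625
D_4 = 18.6597
Terminal value at t=4: TV = D_5/(r−g) = 19.1076/(0.122−0.024) = 194.9753
P₀ = 9.2398/(1+0.122)^1 + 11.6792/(1+0.122)^2 + 14.7625/(1+0.122)^3 + 18.6597/(1+0.122)^4 + 194.9753/(1+0.122)^4 = 162.7675

€162.77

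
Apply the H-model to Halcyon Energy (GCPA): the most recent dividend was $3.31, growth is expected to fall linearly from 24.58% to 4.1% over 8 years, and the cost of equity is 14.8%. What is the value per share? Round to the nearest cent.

H-model: P₀ = D₀[(1+g_L) + H(g_S−g_L)]/(r−g_L), with H = 8/2 = 4.
P₀ = 3.31 × [(1+0.041) + 4×(0.2458−0.041)] / (0.148−0.041)
   = 3.31 × 1.8602 / 0.107 = 57.5445

$57.54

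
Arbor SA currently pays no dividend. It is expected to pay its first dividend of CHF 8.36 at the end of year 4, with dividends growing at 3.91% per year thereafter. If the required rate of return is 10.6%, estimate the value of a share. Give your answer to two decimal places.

CHF 92.37

Deferred-dividend DDM. At t=3 the remaining stream is a growing perpetuity with first payment D_4 = 8.36.
V_3 = D_4/(r−g) = 8.36/(0.106−0.0391) = 124.9626
P₀ = V_3/(1+r)^3 = 124.9626/(1+0.106)^3 = 92.3666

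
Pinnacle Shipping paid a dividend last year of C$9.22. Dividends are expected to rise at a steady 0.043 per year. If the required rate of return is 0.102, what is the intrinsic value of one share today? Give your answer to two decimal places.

Gordon growth model: P₀ = D₁/(r − g). D₁ = 9.22 × (1 + 0.043) = 9.6165.
P₀ = 9.6165 / (0.102 − 0.043) = 9.6165 / 0.059 = 162.9908

C$162.99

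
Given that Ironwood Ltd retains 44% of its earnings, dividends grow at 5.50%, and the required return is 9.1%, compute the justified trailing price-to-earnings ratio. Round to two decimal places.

16.41

Payout ratio b = 1 − 0.44 = 0.56.
Justified trailing P/E = b(1+g)/(r−g) = 0.56×(1+0.055)/(0.091−0.055) = 16.4111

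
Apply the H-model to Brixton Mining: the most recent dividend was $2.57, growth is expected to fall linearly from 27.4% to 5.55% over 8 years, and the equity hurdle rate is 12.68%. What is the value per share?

$69.55

H-model: P₀ = D₀[(1+g_L) + H(g_S−g_L)]/(r−g_L), with H = 8/2 = 4.
P₀ = 2.57 × [(1+0.0555) + 4×(0.274−0.0555)] / (0.1268−0.0555)
   = 2.57 × 1.9295 / 0.0713 = 69.5486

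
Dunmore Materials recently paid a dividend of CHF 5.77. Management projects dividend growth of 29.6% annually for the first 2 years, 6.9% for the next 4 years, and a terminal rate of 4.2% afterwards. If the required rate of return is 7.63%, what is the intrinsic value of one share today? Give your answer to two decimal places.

CHF 295.54

Three-stage DDM. Project D₁…D_6; terminal Gordon value at t=6 with g = 0.042; discount at r = 0.0763.
D_1 = 7.4779
D_2 = 9.6914
D_3 = 10.3601
D_4 = 11.0749
D_5 = 11.8391
D_6 = 12.6560
TV_6 = 13.1876/(0.0763−0.042) = 384.4769
P₀ = Σ Dₜ/(1+r)ᵗ + TV_6/(1+r)^6 = 295.5406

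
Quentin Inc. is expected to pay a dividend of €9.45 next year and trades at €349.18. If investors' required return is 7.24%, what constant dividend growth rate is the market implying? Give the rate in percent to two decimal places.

From P₀ = D₁/(r − g), the implied growth is g = r − D₁/P₀.
g = 0.0724 − 9.45/349.18 = 0.0724 − 0.02706 = 0.04534

4.53%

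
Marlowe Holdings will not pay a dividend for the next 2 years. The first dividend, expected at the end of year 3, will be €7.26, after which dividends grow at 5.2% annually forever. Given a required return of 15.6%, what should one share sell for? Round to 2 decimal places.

Deferred-dividend DDM. At t=2 the remaining stream is a growing perpetuity with first payment D_3 = 7.26.
V_2 = D_3/(r−g) = 7.26/(0.156−0.052) = 69.8077
P₀ = V_2/(1+r)^2 = 69.8077/(1+0.156)^2 = 52.2381

€52.24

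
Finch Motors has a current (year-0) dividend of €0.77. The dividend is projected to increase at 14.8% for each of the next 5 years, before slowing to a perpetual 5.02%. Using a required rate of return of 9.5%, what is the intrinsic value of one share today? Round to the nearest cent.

Two-stage DDM. Project D₁…D_5 at 0.148, terminal growth 0.0502, discount at r = 0.095.
D_1 = 0.8840
D_2 = 1.0148
D_3 = 1.1650
D_4 = 1.3374
D_5 = 1.5353
Terminal value at t=5: TV = D_6/(r−g) = 1.6124/(0.095−0.0502) = 35.9910
P₀ = 0.8840/(1+0.095)^1 + 1.0148/(1+0.095)^2 + 1.1650/(1+0.095)^3 + 1.3374/(1+0.095)^4 + 1.5353/(1+0.095)^5 + 35.9910/(1+0.095)^5 = 27.3089

€27.31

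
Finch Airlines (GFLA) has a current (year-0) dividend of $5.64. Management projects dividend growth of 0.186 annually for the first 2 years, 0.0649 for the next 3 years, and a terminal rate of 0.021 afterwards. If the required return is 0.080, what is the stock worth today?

$145.67

Three-stage DDM. Project D₁…D_5; terminal Gordon value at t=5 with g = 0.021; discount at r = 0.08.
D_1 = 6.6890
D_2 = 7.9332
D_3 = 8.4481
D_4 = 8.9963
D_5 = 9.5802
TV_5 = 9.7814/(0.08−0.021) = 165.7863
P₀ = Σ Dₜ/(1+r)ᵗ + TV_5/(1+r)^5 = 145.6654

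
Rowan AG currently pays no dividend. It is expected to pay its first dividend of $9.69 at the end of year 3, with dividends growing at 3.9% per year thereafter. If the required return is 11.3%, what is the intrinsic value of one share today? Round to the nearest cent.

Deferred-dividend DDM. At t=2 the remaining stream is a growing perpetuity with first payment D_3 = 9.69.
V_2 = D_3/(r−g) = 9.69/(0.113−0.039) = 130.9459
P₀ = V_2/(1+r)^2 = 130.9459/(1+0.113)^2 = 105.7065

$105.71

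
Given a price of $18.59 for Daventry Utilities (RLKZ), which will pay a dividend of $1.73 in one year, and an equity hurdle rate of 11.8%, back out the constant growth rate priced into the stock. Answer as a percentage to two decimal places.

2.49%

From P₀ = D₁/(r − g), the implied growth is g = r − D₁/P₀.
g = 0.118 − 1.73/18.59 = 0.118 − 0.09306 = 0.02494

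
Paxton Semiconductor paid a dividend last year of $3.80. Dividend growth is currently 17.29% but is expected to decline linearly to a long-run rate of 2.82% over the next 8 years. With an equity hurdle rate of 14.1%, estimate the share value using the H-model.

$54.14

H-model: P₀ = D₀[(1+g_L) + H(g_S−g_L)]/(r−g_L), with H = 8/2 = 4.
P₀ = 3.80 × [(1+0.0282) + 4×(0.1729−0.0282)] / (0.141−0.0282)
   = 3.80 × 1.6070 / 0.1128 = 54.1365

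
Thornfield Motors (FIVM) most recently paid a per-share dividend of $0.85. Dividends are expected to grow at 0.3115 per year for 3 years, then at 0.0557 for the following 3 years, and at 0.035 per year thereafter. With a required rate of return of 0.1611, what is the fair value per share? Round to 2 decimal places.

Three-stage DDM. Project D₁…D_6; terminal Gordon value at t=6 with g = 0.035; discount at r = 0.1611.
D_1 = 1.1148
D_2 = 1.4620
D_3 = 1.9174
D_4 = 2.0243
D_5 = 2.1370
D_6 = 2.2560
TV_6 = 2.3350/(0.1611−0.035) = 18.5170
P₀ = Σ Dₜ/(1+r)ᵗ + TV_6/(1+r)^6 = 13.8737

$13.87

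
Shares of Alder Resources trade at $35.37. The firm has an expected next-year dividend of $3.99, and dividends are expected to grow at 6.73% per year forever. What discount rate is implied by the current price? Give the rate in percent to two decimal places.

Rearranging the constant-growth DDM: r = D₁/P₀ + g.
r = 3.9900 / 35.37 + 0.0673 = 0.11281 + 0.0673 = 0.18011

18.01%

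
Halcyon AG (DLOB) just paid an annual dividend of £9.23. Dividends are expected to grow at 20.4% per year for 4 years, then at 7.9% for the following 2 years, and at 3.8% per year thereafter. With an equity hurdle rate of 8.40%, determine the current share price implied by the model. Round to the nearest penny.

Three-stage DDM. Project D₁…D_6; terminal Gordon value at t=6 with g = 0.038; discount at r = 0.084.
D_1 = 11.1129
D_2 = 13.3800
D_3 = 16.1095
D_4 = 19.3958
D_5 = 20.9281
D_6 = 22.5814
TV_6 = 23.4395/(0.084−0.038) = 509.5538
P₀ = Σ Dₜ/(1+r)ᵗ + TV_6/(1+r)^6 = 390.2944

£390.29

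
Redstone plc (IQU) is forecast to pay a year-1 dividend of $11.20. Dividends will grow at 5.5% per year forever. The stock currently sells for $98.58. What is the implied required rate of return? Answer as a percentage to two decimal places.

16.86%

Rearranging the constant-growth DDM: r = D₁/P₀ + g.
r = 11.2000 / 98.58 + 0.055 = 0.11361 + 0.055 = 0.16861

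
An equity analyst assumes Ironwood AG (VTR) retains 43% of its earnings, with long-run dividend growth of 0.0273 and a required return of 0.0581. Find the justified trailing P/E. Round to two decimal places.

Payout ratio b = 1 − 0.43 = 0.57.
Justified trailing P/E = b(1+g)/(r−g) = 0.57×(1+0.0273)/(0.0581−0.0273) = 19.0117

19.01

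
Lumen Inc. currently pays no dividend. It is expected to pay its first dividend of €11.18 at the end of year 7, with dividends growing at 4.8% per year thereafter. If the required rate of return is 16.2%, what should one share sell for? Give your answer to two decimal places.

€39.84

Deferred-dividend DDM. At t=6 the remaining stream is a growing perpetuity with first payment D_7 = 11.18.
V_6 = D_7/(r−g) = 11.18/(0.162−0.048) = 98.0702
P₀ = V_6/(1+r)^6 = 98.0702/(1+0.162)^6 = 39.8382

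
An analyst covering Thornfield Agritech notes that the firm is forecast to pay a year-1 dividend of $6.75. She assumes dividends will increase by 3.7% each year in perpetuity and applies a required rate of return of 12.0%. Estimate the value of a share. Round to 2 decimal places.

Gordon growth model: P₀ = D₁/(r − g), with D₁ = 6.75 given directly.
P₀ = 6.7500 / (0.12 − 0.037) = 6.7500 / 0.083 = 81.3253

$81.33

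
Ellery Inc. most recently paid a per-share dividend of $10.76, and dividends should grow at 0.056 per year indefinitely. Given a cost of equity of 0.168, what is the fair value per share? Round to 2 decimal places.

Gordon growth model: P₀ = D₁/(r − g). D₁ = 10.76 × (1 + 0.056) = 11.3626.
P₀ = 11.3626 / (0.168 − 0.056) = 11.3626 / 0.112 = 101.4514

$101.45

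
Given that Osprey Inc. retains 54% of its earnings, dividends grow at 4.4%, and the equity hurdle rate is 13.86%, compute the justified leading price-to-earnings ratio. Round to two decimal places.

Payout ratio b = 1 − 0.54 = 0.46.
Justified leading P/E = b/(r−g) = 0.46/(0.1386−0.044) = 4.8626

4.86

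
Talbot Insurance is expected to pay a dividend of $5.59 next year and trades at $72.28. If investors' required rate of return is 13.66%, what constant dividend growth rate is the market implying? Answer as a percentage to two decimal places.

From P₀ = D₁/(r − g), the implied growth is g = r − D₁/P₀.
g = 0.1366 − 5.59/72.28 = 0.1366 − 0.07734 = 0.05926

5.93%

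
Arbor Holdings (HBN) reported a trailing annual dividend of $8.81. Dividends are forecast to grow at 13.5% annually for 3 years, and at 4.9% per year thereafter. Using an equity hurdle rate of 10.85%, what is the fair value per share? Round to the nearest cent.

Two-stage DDM. Project D₁…D_3 at 0.135, terminal growth 0.049, discount at r = 0.1085.
D_1 = 9.9994
D_2 = 11.3493
D_3 = 12.8814
Terminal value at t=3: TV = D_4/(r−g) = 13.5126/(0.1085−0.049) = 227.1026
P₀ = 9.9994/(1+0.1085)^1 + 11.3493/(1+0.1085)^2 + 12.8814/(1+0.1085)^3 + 227.1026/(1+0.1085)^3 = 194.4444

$194.44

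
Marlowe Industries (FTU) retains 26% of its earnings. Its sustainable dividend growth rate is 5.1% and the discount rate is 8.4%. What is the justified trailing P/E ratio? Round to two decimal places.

23.57

Payout ratio b = 1 − 0.26 = 0.74.
Justified trailing P/E = b(1+g)/(r−g) = 0.74×(1+0.051)/(0.084−0.051) = 23.5679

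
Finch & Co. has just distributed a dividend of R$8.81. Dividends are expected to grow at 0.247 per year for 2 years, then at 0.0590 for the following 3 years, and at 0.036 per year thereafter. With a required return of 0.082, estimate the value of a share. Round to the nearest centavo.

R$302.58

Three-stage DDM. Project D₁…D_5; terminal Gordon value at t=5 with g = 0.036; discount at r = 0.082.
D_1 = 10.9861
D_2 = 13.6996
D_3 = 14.5079
D_4 = 15.3639
D_5 = 16.2703
TV_5 = 16.8561/(0.082−0.036) = 366.4364
P₀ = Σ Dₜ/(1+r)ᵗ + TV_5/(1+r)^5 = 302.5835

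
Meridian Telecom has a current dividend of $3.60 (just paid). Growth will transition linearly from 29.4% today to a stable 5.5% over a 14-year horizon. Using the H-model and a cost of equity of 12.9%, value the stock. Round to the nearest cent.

H-model: P₀ = D₀[(1+g_L) + H(g_S−g_L)]/(r−g_L), with H = 14/2 = 7.
P₀ = 3.60 × [(1+0.055) + 7×(0.294−0.055)] / (0.129−0.055)
   = 3.60 × 2.7280 / 0.074 = 132.7135

$132.71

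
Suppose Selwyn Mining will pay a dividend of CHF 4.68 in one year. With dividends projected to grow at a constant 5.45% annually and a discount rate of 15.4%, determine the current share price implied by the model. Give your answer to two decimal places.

Gordon growth model: P₀ = D₁/(r − g), with D₁ = 4.68 given directly.
P₀ = 4.6800 / (0.154 − 0.0545) = 4.6800 / 0.0995 = 47.0352

CHF 47.04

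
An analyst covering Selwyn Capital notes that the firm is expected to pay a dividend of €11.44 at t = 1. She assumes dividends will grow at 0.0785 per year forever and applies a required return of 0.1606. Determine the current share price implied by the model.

€139.34

Gordon growth model: P₀ = D₁/(r − g), with D₁ = 11.44 given directly.
P₀ = 11.4400 / (0.1606 − 0.0785) = 11.4400 / 0.0821 = 139.3423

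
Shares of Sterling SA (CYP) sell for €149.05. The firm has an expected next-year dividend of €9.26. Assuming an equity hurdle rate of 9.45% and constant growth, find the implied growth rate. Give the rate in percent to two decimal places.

3.24%

From P₀ = D₁/(r − g), the implied growth is g = r − D₁/P₀.
g = 0.0945 − 9.26/149.05 = 0.0945 − 0.06213 = 0.03237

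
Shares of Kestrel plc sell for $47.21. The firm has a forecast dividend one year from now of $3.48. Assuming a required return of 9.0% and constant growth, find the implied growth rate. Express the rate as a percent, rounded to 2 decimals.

1.63%

From P₀ = D₁/(r − g), the implied growth is g = r − D₁/P₀.
g = 0.09 − 3.48/47.21 = 0.09 − 0.07371 = 0.01629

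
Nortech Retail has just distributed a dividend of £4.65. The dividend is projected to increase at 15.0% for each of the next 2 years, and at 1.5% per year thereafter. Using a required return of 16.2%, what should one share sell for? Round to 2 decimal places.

Two-stage DDM. Project D₁…D_2 at 0.15, terminal growth 0.015, discount at r = 0.162.
D_1 = 5.3475
D_2 = 6.1496
Terminal value at t=2: TV = D_3/(r−g) = 6.2419/(0.162−0.015) = 42.4617
P₀ = 5.3475/(1+0.162)^1 + 6.1496/(1+0.162)^2 + 42.4617/(1+0.162)^2 = 40.6039

£40.60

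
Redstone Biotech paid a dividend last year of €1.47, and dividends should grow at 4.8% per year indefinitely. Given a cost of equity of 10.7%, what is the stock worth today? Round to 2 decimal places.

€26.11

Gordon growth model: P₀ = D₁/(r − g). D₁ = 1.47 × (1 + 0.048) = 1.5406.
P₀ = 1.5406 / (0.107 − 0.048) = 1.5406 / 0.059 = 26.1112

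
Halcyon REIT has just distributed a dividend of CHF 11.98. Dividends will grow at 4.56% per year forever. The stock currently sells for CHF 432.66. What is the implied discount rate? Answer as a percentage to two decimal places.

7.46%

Rearranging the constant-growth DDM: r = D₁/P₀ + g.
D₁ = 11.98 × (1 + 0.0456) = 12.5263.
r = 12.5263 / 432.66 + 0.0456 = 0.02895 + 0.0456 = 0.07455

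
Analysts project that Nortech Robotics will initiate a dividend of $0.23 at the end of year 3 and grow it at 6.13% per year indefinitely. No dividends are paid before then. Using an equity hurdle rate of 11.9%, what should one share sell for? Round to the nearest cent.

$3.18

Deferred-dividend DDM. At t=2 the remaining stream is a growing perpetuity with first payment D_3 = 0.23.
V_2 = D_3/(r−g) = 0.23/(0.119−0.0613) = 3.9861
P₀ = V_2/(1+r)^2 = 3.9861/(1+0.119)^2 = 3.1834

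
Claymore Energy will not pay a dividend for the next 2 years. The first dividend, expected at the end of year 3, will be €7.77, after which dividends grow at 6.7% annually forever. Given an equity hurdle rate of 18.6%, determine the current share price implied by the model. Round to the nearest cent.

Deferred-dividend DDM. At t=2 the remaining stream is a growing perpetuity with first payment D_3 = 7.77.
V_2 = D_3/(r−g) = 7.77/(0.186−0.067) = 65.2941
P₀ = V_2/(1+r)^2 = 65.2941/(1+0.186)^2 = 46.4200

€46.42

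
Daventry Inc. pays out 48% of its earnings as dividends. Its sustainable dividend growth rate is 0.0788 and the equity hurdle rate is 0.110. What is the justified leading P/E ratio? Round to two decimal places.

15.38

Justified leading P/E = b/(r−g) = 0.48/(0.11−0.0788) = 15.3846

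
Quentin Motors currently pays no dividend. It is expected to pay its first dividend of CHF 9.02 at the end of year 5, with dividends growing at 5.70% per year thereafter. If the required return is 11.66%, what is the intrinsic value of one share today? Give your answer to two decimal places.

CHF 97.36

Deferred-dividend DDM. At t=4 the remaining stream is a growing perpetuity with first payment D_5 = 9.02.
V_4 = D_5/(r−g) = 9.02/(0.1166−0.057) = 151.3423
P₀ = V_4/(1+r)^4 = 151.3423/(1+0.1166)^4 = 97.3576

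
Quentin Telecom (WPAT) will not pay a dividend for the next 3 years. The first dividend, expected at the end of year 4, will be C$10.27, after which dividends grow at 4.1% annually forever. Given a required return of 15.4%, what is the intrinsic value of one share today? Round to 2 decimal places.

Deferred-dividend DDM. At t=3 the remaining stream is a growing perpetuity with first payment D_4 = 10.27.
V_3 = D_4/(r−g) = 10.27/(0.154−0.041) = 90.8850
P₀ = V_3/(1+r)^3 = 90.8850/(1+0.154)^3 = 59.1391

C$59.14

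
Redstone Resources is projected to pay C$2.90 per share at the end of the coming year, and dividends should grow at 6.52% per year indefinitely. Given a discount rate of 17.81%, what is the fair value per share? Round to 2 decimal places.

C$25.69

Gordon growth model: P₀ = D₁/(r − g), with D₁ = 2.90 given directly.
P₀ = 2.9000 / (0.1781 − 0.0652) = 2.9000 / 0.1129 = 25.6864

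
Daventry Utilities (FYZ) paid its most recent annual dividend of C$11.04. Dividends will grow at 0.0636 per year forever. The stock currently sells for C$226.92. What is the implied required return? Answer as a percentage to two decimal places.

Rearranging the constant-growth DDM: r = D₁/P₀ + g.
D₁ = 11.04 × (1 + 0.0636) = 11.7421.
r = 11.7421 / 226.92 + 0.0636 = 0.05175 + 0.0636 = 0.11535

11.53%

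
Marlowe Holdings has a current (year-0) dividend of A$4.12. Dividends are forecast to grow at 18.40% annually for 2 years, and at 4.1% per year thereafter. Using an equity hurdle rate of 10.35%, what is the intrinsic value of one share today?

A$88.16

Two-stage DDM. Project D₁…D_2 at 0.184, terminal growth 0.041, discount at r = 0.1035.
D_1 = 4.8781
D_2 = 5.7756
Terminal value at t=2: TV = D_3/(r−g) = 6.0124/(0.1035−0.041) = 96.1992
P₀ = 4.8781/(1+0.1035)^1 + 5.7756/(1+0.1035)^2 + 96.1992/(1+0.1035)^2 = 88.1635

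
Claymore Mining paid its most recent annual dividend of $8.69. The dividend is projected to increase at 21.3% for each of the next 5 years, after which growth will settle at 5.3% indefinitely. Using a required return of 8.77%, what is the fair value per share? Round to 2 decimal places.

Two-stage DDM. Project D₁…D_5 at 0.213, terminal growth 0.053, discount at r = 0.0877.
D_1 = 10.5410
D_2 = 12.7862
D_3 = 15.5097
D_4 = 18.8132
D_5 = 22.8204
Terminal value at t=5: TV = D_6/(r−g) = 24.0299/(0.0877−0.053) = 692.5046
P₀ = 10.5410/(1+0.0877)^1 + 12.7862/(1+0.0877)^2 + 15.5097/(1+0.0877)^3 + 18.8132/(1+0.0877)^4 + 22.8204/(1+0.0877)^5 + 692.5046/(1+0.0877)^5 = 515.8402

$515.84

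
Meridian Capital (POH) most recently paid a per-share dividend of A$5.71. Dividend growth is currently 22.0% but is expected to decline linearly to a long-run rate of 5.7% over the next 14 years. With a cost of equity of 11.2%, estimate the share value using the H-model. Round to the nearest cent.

A$228.19

H-model: P₀ = D₀[(1+g_L) + H(g_S−g_L)]/(r−g_L), with H = 14/2 = 7.
P₀ = 5.71 × [(1+0.057) + 7×(0.22−0.057)] / (0.112−0.057)
   = 5.71 × 2.1980 / 0.055 = 228.1924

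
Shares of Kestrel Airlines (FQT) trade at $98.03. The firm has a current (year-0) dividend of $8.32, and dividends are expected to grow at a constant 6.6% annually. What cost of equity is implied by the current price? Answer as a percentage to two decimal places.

Rearranging the constant-growth DDM: r = D₁/P₀ + g.
D₁ = 8.32 × (1 + 0.066) = 8.8691.
r = 8.8691 / 98.03 + 0.066 = 0.09047 + 0.066 = 0.15647

15.65%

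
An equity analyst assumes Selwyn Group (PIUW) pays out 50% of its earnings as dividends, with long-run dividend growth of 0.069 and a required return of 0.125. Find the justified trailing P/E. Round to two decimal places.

Justified trailing P/E = b(1+g)/(r−g) = 0.50×(1+0.069)/(0.125−0.069) = 9.5446

9.54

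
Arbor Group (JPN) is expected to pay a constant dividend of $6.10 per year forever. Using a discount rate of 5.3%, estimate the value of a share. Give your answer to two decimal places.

$115.09

Zero-growth DDM (perpetuity): P₀ = D/r = 6.10 / 0.053 = 115.0943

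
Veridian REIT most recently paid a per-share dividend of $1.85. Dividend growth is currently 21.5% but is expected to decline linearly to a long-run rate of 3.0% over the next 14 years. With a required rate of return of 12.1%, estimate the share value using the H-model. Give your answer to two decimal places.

H-model: P₀ = D₀[(1+g_L) + H(g_S−g_L)]/(r−g_L), with H = 14/2 = 7.
P₀ = 1.85 × [(1+0.03) + 7×(0.215−0.03)] / (0.121−0.03)
   = 1.85 × 2.3250 / 0.091 = 47.2665

$47.27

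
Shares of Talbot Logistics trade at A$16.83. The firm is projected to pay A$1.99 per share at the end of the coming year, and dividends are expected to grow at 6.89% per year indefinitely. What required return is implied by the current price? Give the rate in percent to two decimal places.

18.71%

Rearranging the constant-growth DDM: r = D₁/P₀ + g.
r = 1.9900 / 16.83 + 0.0689 = 0.11824 + 0.0689 = 0.18714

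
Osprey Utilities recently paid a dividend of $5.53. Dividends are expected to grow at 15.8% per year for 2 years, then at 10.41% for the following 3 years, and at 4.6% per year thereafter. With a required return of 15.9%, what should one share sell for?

Three-stage DDM. Project D₁…D_5; terminal Gordon value at t=5 with g = 0.046; discount at r = 0.159.
D_1 = 6.4037
D_2 = 7.4155
D_3 = 8.1875
D_4 = 9.0398
D_5 = 9.9808
TV_5 = 10.4400/(0.159−0.046) = 92.3891
P₀ = Σ Dₜ/(1+r)ᵗ + TV_5/(1+r)^5 = 70.2648

$70.26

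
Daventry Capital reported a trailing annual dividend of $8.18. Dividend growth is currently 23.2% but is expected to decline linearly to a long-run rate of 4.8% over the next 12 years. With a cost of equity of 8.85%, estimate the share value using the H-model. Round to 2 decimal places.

H-model: P₀ = D₀[(1+g_L) + H(g_S−g_L)]/(r−g_L), with H = 12/2 = 6.
P₀ = 8.18 × [(1+0.048) + 6×(0.232−0.048)] / (0.0885−0.048)
   = 8.18 × 2.1520 / 0.0405 = 434.6509

$434.65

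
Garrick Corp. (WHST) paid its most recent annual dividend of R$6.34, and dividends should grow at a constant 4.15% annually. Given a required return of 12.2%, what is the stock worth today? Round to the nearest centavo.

R$82.03

Gordon growth model: P₀ = D₁/(r − g). D₁ = 6.34 × (1 + 0.0415) = 6.6031.
P₀ = 6.6031 / (0.122 − 0.0415) = 6.6031 / 0.0805 = 82.0262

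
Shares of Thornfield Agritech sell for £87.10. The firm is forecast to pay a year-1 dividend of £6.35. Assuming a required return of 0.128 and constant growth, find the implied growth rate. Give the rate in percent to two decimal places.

From P₀ = D₁/(r − g), the implied growth is g = r − D₁/P₀.
g = 0.128 − 6.35/87.10 = 0.128 − 0.07290 = 0.05510

5.51%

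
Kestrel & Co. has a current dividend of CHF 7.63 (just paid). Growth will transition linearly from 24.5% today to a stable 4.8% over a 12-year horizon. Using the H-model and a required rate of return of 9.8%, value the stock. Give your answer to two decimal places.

H-model: P₀ = D₀[(1+g_L) + H(g_S−g_L)]/(r−g_L), with H = 12/2 = 6.
P₀ = 7.63 × [(1+0.048) + 6×(0.245−0.048)] / (0.098−0.048)
   = 7.63 × 2.2300 / 0.05 = 340.2980

CHF 340.30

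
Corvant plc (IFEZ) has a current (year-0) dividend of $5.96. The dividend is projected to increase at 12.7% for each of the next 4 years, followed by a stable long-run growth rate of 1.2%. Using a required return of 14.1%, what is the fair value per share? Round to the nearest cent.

$67.62

Two-stage DDM. Project D₁…D_4 at 0.127, terminal growth 0.012, discount at r = 0.141.
D_1 = 6.7169
D_2 = 7.5700
D_3 = 8.5314
D_4 = 9.6148
Terminal value at t=4: TV = D_5/(r−g) = 9.7302/(0.141−0.012) = 75.4280
P₀ = 6.7169/(1+0.141)^1 + 7.5700/(1+0.141)^2 + 8.5314/(1+0.141)^3 + 9.6148/(1+0.141)^4 + 75.4280/(1+0.141)^4 = 67.6207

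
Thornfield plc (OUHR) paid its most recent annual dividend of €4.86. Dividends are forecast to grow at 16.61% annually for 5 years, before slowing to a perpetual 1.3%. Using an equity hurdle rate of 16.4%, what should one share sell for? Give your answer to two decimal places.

€57.33

Two-stage DDM. Project D₁…D_5 at 0.1661, terminal growth 0.013, discount at r = 0.164.
D_1 = 5.6672
D_2 = 6.6086
D_3 = 7.7063
D_4 = 8.9863
D_5 = 10.4789
Terminal value at t=5: TV = D_6/(r−g) = 10.6151/(0.164−0.013) = 70.2988
P₀ = 5.6672/(1+0.164)^1 + 6.6086/(1+0.164)^2 + 7.7063/(1+0.164)^3 + 8.9863/(1+0.164)^4 + 10.4789/(1+0.164)^5 + 70.2988/(1+0.164)^5 = 57.3308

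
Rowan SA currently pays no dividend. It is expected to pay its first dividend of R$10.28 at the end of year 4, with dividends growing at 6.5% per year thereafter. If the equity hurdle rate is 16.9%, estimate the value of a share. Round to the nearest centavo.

Deferred-dividend DDM. At t=3 the remaining stream is a growing perpetuity with first payment D_4 = 10.28.
V_3 = D_4/(r−g) = 10.28/(0.169−0.065) = 98.8462
P₀ = V_3/(1+r)^3 = 98.8462/(1+0.169)^3 = 61.8751

R$61.88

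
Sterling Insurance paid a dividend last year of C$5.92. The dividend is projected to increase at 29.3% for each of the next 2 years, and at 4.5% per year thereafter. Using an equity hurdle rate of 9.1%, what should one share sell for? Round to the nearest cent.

Two-stage DDM. Project D₁…D_2 at 0.293, terminal growth 0.045, discount at r = 0.091.
D_1 = 7.6546
D_2 = 9.8973
Terminal value at t=2: TV = D_3/(r−g) = 10.3427/(0.091−0.045) = 224.8419
P₀ = 7.6546/(1+0.091)^1 + 9.8973/(1+0.091)^2 + 224.8419/(1+0.091)^2 = 204.2294

C$204.23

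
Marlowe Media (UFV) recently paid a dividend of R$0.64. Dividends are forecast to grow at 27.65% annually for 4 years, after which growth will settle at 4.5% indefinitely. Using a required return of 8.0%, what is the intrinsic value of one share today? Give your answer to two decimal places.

R$41.25

Two-stage DDM. Project D₁…D_4 at 0.2765, terminal growth 0.045, discount at r = 0.08.
D_1 = 0.8170
D_2 = 1.0428
D_3 = 1.3312
D_4 = 1.6993
Terminal value at t=4: TV = D_5/(r−g) = 1.7757/(0.08−0.045) = 50.7354
P₀ = 0.8170/(1+0.08)^1 + 1.0428/(1+0.08)^2 + 1.3312/(1+0.08)^3 + 1.6993/(1+0.08)^4 + 50.7354/(1+0.08)^4 = 41.2484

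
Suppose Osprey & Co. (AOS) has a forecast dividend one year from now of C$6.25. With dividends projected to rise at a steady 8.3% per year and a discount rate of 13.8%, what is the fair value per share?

C$113.64

Gordon growth model: P₀ = D₁/(r − g), with D₁ = 6.25 given directly.
P₀ = 6.2500 / (0.138 − 0.083) = 6.2500 / 0.055 = 113.6364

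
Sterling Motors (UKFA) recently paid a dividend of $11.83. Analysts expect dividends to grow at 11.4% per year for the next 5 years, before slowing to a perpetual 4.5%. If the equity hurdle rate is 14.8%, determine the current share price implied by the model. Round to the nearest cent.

$157.37

Two-stage DDM. Project D₁…D_5 at 0.114, terminal growth 0.045, discount at r = 0.148.
D_1 = 13.1786
D_2 = 14.6810
D_3 = 16.3546
D_4 = 18.2190
D_5 = 20.2960
Terminal value at t=5: TV = D_6/(r−g) = 21.2093/(0.148−0.045) = 205.9158
P₀ = 13.1786/(1+0.148)^1 + 14.6810/(1+0.148)^2 + 16.3546/(1+0.148)^3 + 18.2190/(1+0.148)^4 + 20.2960/(1+0.148)^5 + 205.9158/(1+0.148)^5 = 157.3690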